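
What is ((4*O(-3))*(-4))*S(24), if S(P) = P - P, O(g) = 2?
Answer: 0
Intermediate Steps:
S(P) = 0
((4*O(-3))*(-4))*S(24) = ((4*2)*(-4))*0 = (8*(-4))*0 = -32*0 = 0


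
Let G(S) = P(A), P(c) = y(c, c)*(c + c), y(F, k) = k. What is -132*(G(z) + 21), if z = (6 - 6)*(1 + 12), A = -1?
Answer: -3036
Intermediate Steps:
P(c) = 2*c² (P(c) = c*(c + c) = c*(2*c) = 2*c²)
z = 0 (z = 0*13 = 0)
G(S) = 2 (G(S) = 2*(-1)² = 2*1 = 2)
-132*(G(z) + 21) = -132*(2 + 21) = -132*23 = -3036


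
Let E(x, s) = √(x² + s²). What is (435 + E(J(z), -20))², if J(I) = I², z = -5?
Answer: 190250 + 4350*√41 ≈ 2.1810e+5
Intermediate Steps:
E(x, s) = √(s² + x²)
(435 + E(J(z), -20))² = (435 + √((-20)² + ((-5)²)²))² = (435 + √(400 + 25²))² = (435 + √(400 + 625))² = (435 + √1025)² = (435 + 5*√41)²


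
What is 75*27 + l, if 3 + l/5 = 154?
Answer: 2780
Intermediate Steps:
l = 755 (l = -15 + 5*154 = -15 + 770 = 755)
75*27 + l = 75*27 + 755 = 2025 + 755 = 2780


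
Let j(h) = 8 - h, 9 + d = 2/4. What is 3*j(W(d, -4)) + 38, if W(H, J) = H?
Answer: 175/2 ≈ 87.500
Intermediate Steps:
d = -17/2 (d = -9 + 2/4 = -9 + 2*(¼) = -9 + ½ = -17/2 ≈ -8.5000)
3*j(W(d, -4)) + 38 = 3*(8 - 1*(-17/2)) + 38 = 3*(8 + 17/2) + 38 = 3*(33/2) + 38 = 99/2 + 38 = 175/2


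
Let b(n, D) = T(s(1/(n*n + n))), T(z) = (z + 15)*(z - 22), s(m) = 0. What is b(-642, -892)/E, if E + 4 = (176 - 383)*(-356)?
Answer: -165/36844 ≈ -0.0044783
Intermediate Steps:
T(z) = (-22 + z)*(15 + z) (T(z) = (15 + z)*(-22 + z) = (-22 + z)*(15 + z))
b(n, D) = -330 (b(n, D) = -330 + 0**2 - 7*0 = -330 + 0 + 0 = -330)
E = 73688 (E = -4 + (176 - 383)*(-356) = -4 - 207*(-356) = -4 + 73692 = 73688)
b(-642, -892)/E = -330/73688 = -330*1/73688 = -165/36844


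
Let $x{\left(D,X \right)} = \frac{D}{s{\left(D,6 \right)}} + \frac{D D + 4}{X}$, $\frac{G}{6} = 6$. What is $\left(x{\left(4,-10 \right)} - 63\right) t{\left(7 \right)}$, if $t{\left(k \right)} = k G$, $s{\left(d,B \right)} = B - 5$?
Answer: $-15372$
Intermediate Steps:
$s{\left(d,B \right)} = -5 + B$ ($s{\left(d,B \right)} = B - 5 = -5 + B$)
$G = 36$ ($G = 6 \cdot 6 = 36$)
$x{\left(D,X \right)} = D + \frac{4 + D^{2}}{X}$ ($x{\left(D,X \right)} = \frac{D}{-5 + 6} + \frac{D D + 4}{X} = \frac{D}{1} + \frac{D^{2} + 4}{X} = D 1 + \frac{4 + D^{2}}{X} = D + \frac{4 + D^{2}}{X}$)
$t{\left(k \right)} = 36 k$ ($t{\left(k \right)} = k 36 = 36 k$)
$\left(x{\left(4,-10 \right)} - 63\right) t{\left(7 \right)} = \left(\frac{4 + 4^{2} + 4 \left(-10\right)}{-10} - 63\right) 36 \cdot 7 = \left(- \frac{4 + 16 - 40}{10} - 63\right) 252 = \left(\left(- \frac{1}{10}\right) \left(-20\right) - 63\right) 252 = \left(2 - 63\right) 252 = \left(-61\right) 252 = -15372$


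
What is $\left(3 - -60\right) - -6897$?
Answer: $6960$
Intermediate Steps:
$\left(3 - -60\right) - -6897 = \left(3 + 60\right) + 6897 = 63 + 6897 = 6960$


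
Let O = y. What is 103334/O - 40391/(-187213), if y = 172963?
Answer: 289358425/355834309 ≈ 0.81318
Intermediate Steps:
O = 172963
103334/O - 40391/(-187213) = 103334/172963 - 40391/(-187213) = 103334*(1/172963) - 40391*(-1/187213) = 14762/24709 + 3107/14401 = 289358425/355834309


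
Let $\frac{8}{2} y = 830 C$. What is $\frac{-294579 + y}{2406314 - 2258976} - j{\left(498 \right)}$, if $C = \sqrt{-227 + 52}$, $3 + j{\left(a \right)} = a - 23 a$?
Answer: $\frac{1614382563}{147338} + \frac{2075 i \sqrt{7}}{294676} \approx 10957.0 + 0.01863 i$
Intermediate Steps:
$j{\left(a \right)} = -3 - 22 a$ ($j{\left(a \right)} = -3 + \left(a - 23 a\right) = -3 - 22 a$)
$C = 5 i \sqrt{7}$ ($C = \sqrt{-175} = 5 i \sqrt{7} \approx 13.229 i$)
$y = \frac{2075 i \sqrt{7}}{2}$ ($y = \frac{830 \cdot 5 i \sqrt{7}}{4} = \frac{4150 i \sqrt{7}}{4} = \frac{2075 i \sqrt{7}}{2} \approx 2745.0 i$)
$\frac{-294579 + y}{2406314 - 2258976} - j{\left(498 \right)} = \frac{-294579 + \frac{2075 i \sqrt{7}}{2}}{2406314 - 2258976} - \left(-3 - 10956\right) = \frac{-294579 + \frac{2075 i \sqrt{7}}{2}}{147338} - \left(-3 - 10956\right) = \left(-294579 + \frac{2075 i \sqrt{7}}{2}\right) \frac{1}{147338} - -10959 = \left(- \frac{294579}{147338} + \frac{2075 i \sqrt{7}}{294676}\right) + 10959 = \frac{1614382563}{147338} + \frac{2075 i \sqrt{7}}{294676}$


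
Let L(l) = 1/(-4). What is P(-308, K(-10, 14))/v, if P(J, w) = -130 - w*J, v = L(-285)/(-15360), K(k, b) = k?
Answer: -197222400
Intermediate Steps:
L(l) = -¼
v = 1/61440 (v = -¼/(-15360) = -¼*(-1/15360) = 1/61440 ≈ 1.6276e-5)
P(J, w) = -130 - J*w
P(-308, K(-10, 14))/v = (-130 - 1*(-308)*(-10))/(1/61440) = (-130 - 3080)*61440 = -3210*61440 = -197222400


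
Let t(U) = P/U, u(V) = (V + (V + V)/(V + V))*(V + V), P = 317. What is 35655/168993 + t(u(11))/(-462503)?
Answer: 138720013/657495432 ≈ 0.21098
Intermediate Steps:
u(V) = 2*V*(1 + V) (u(V) = (V + (2*V)/((2*V)))*(2*V) = (V + (2*V)*(1/(2*V)))*(2*V) = (V + 1)*(2*V) = (1 + V)*(2*V) = 2*V*(1 + V))
t(U) = 317/U
35655/168993 + t(u(11))/(-462503) = 35655/168993 + (317/((2*11*(1 + 11))))/(-462503) = 35655*(1/168993) + (317/((2*11*12)))*(-1/462503) = 11885/56331 + (317/264)*(-1/462503) = 11885/56331 - 1/385176 = 138720013/657495432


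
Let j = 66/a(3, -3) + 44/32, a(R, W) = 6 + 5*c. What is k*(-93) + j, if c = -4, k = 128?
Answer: -666811/56 ≈ -11907.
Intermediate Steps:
a(R, W) = -14 (a(R, W) = 6 + 5*(-4) = 6 - 20 = -14)
j = -187/56 (j = 66/(-14) + 44/32 = 66*(-1/14) + 44*(1/32) = -33/7 + 11/8 = -187/56 ≈ -3.3393)
k*(-93) + j = 128*(-93) - 187/56 = -11904 - 187/56 = -666811/56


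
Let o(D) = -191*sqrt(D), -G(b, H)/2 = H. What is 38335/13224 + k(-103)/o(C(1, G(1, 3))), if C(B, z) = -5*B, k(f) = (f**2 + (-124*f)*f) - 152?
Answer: 38335/13224 - 1305059*I*sqrt(5)/955 ≈ 2.8989 - 3055.7*I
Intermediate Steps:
G(b, H) = -2*H
k(f) = -152 - 123*f**2 (k(f) = (f**2 - 124*f**2) - 152 = -123*f**2 - 152 = -152 - 123*f**2)
38335/13224 + k(-103)/o(C(1, G(1, 3))) = 38335/13224 + (-152 - 123*(-103)**2)/((-191*I*sqrt(5))) = 38335*(1/13224) + (-152 - 123*10609)/((-191*I*sqrt(5))) = 38335/13224 + (-152 - 1304907)/((-191*I*sqrt(5))) = 38335/13224 - 1305059*I*sqrt(5)/955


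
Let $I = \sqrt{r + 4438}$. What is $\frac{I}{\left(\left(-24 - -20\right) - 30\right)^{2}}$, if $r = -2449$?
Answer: $\frac{3 \sqrt{221}}{1156} \approx 0.03858$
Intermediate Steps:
$I = 3 \sqrt{221}$ ($I = \sqrt{-2449 + 4438} = \sqrt{1989} = 3 \sqrt{221} \approx 44.598$)
$\frac{I}{\left(\left(-24 - -20\right) - 30\right)^{2}} = \frac{3 \sqrt{221}}{\left(\left(-24 - -20\right) - 30\right)^{2}} = \frac{3 \sqrt{221}}{\left(\left(-24 + 20\right) - 30\right)^{2}} = \frac{3 \sqrt{221}}{\left(-4 - 30\right)^{2}} = \frac{3 \sqrt{221}}{\left(-34\right)^{2}} = \frac{3 \sqrt{221}}{1156}$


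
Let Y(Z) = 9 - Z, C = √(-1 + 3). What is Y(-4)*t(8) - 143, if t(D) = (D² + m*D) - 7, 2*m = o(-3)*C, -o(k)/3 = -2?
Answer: 598 + 312*√2 ≈ 1039.2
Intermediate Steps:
o(k) = 6 (o(k) = -3*(-2) = 6)
C = √2 ≈ 1.4142
m = 3*√2 (m = (6*√2)/2 = 3*√2 ≈ 4.2426)
t(D) = -7 + D² + 3*D*√2 (t(D) = (D² + (3*√2)*D) - 7 = (D² + 3*D*√2) - 7 = -7 + D² + 3*D*√2)
Y(-4)*t(8) - 143 = (9 - 1*(-4))*(-7 + 8² + 3*8*√2) - 143 = (9 + 4)*(-7 + 64 + 24*√2) - 143 = 13*(57 + 24*√2) - 143 = (741 + 312*√2) - 143 = 598 + 312*√2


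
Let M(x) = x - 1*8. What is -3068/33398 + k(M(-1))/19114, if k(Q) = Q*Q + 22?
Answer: -27600879/319184686 ≈ -0.086473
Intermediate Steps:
M(x) = -8 + x (M(x) = x - 8 = -8 + x)
k(Q) = 22 + Q**2 (k(Q) = Q**2 + 22 = 22 + Q**2)
-3068/33398 + k(M(-1))/19114 = -3068/33398 + (22 + (-8 - 1)**2)/19114 = -3068*1/33398 + (22 + (-9)**2)*(1/19114) = -1534/16699 + (22 + 81)*(1/19114) = -1534/16699 + 103*(1/19114) = -1534/16699 + 103/19114 = -27600879/319184686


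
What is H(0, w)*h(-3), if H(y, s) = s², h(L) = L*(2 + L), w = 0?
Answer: 0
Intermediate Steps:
H(0, w)*h(-3) = 0²*(-3*(2 - 3)) = 0*(-3*(-1)) = 0*3 = 0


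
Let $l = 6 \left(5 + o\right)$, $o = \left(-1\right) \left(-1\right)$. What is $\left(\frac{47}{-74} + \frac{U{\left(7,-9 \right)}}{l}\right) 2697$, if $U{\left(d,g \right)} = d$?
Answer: $- \frac{527713}{444} \approx -1188.5$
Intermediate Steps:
$o = 1$
$l = 36$ ($l = 6 \left(5 + 1\right) = 6 \cdot 6 = 36$)
$\left(\frac{47}{-74} + \frac{U{\left(7,-9 \right)}}{l}\right) 2697 = \left(\frac{47}{-74} + \frac{7}{36}\right) 2697 = \left(47 \left(- \frac{1}{74}\right) + 7 \cdot \frac{1}{36}\right) 2697 = \left(- \frac{47}{74} + \frac{7}{36}\right) 2697 = \left(- \frac{587}{1332}\right) 2697 = - \frac{527713}{444}$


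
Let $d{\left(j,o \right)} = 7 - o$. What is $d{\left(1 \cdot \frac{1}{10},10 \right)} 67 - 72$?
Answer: $-273$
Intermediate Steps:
$d{\left(1 \cdot \frac{1}{10},10 \right)} 67 - 72 = \left(7 - 10\right) 67 - 72 = \left(-3\right) 67 - 72 = -201 - 72 = -273$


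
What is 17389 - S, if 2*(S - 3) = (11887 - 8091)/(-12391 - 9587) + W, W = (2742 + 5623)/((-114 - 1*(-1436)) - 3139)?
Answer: 694388347687/39934026 ≈ 17388.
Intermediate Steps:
W = -8365/1817 (W = 8365/((-114 + 1436) - 3139) = 8365/(1322 - 3139) = 8365/(-1817) = 8365*(-1/1817) = -8365/1817 ≈ -4.6037)
S = 24430427/39934026 (S = 3 + ((11887 - 8091)/(-12391 - 9587) - 8365/1817)/2 = 3 + (3796/(-21978) - 8365/1817)/2 = 3 + (3796*(-1/21978) - 8365/1817)/2 = 3 + (-1898/10989 - 8365/1817)/2 = 3 + (½)*(-95371651/19967013) = 3 - 95371651/39934026 = 24430427/39934026 ≈ 0.61177)
17389 - S = 17389 - 1*24430427/39934026 = 17389 - 24430427/39934026 = 694388347687/39934026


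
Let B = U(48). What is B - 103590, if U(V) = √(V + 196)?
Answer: -103590 + 2*√61 ≈ -1.0357e+5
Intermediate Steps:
U(V) = √(196 + V)
B = 2*√61 (B = √(196 + 48) = √244 = 2*√61 ≈ 15.620)
B - 103590 = 2*√61 - 103590 = -103590 + 2*√61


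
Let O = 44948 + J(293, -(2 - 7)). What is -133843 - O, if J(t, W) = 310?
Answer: -179101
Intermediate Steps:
O = 45258 (O = 44948 + 310 = 45258)
-133843 - O = -133843 - 1*45258 = -133843 - 45258 = -179101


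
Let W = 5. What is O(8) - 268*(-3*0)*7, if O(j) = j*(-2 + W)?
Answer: 24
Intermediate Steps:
O(j) = 3*j (O(j) = j*(-2 + 5) = j*3 = 3*j)
O(8) - 268*(-3*0)*7 = 3*8 - 268*(-3*0)*7 = 24 - 0*7 = 24 - 268*0 = 24 + 0 = 24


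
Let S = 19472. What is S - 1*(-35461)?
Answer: 54933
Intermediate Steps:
S - 1*(-35461) = 19472 - 1*(-35461) = 19472 + 35461 = 54933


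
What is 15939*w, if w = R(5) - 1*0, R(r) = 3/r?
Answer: 47817/5 ≈ 9563.4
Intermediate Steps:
w = 3/5 (w = 3/5 - 1*0 = 3*(1/5) + 0 = 3/5 + 0 = 3/5 ≈ 0.60000)
15939*w = 15939*(3/5) = 47817/5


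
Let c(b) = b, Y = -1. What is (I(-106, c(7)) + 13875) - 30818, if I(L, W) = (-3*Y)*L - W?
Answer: -17268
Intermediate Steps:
I(L, W) = -W + 3*L (I(L, W) = (-3*(-1))*L - W = 3*L - W = -W + 3*L)
(I(-106, c(7)) + 13875) - 30818 = ((-1*7 + 3*(-106)) + 13875) - 30818 = ((-7 - 318) + 13875) - 30818 = (-325 + 13875) - 30818 = 13550 - 30818 = -17268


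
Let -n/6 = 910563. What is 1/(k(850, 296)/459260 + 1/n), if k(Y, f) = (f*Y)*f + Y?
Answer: 62727774507/10172051780821 ≈ 0.0061667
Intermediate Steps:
n = -5463378 (n = -6*910563 = -5463378)
k(Y, f) = Y + Y*f² (k(Y, f) = (Y*f)*f + Y = Y*f² + Y = Y + Y*f²)
1/(k(850, 296)/459260 + 1/n) = 1/((850*(1 + 296²))/459260 + 1/(-5463378)) = 1/((850*(1 + 87616))*(1/459260) - 1/5463378) = 1/((850*87617)*(1/459260) - 1/5463378) = 1/(74474450*(1/459260) - 1/5463378) = 1/(7447445/45926 - 1/5463378) = 1/(10172051780821/62727774507) = 62727774507/10172051780821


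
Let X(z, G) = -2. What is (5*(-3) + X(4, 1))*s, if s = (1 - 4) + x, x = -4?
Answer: 119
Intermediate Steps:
s = -7 (s = (1 - 4) - 4 = -3 - 4 = -7)
(5*(-3) + X(4, 1))*s = (5*(-3) - 2)*(-7) = (-15 - 2)*(-7) = -17*(-7) = 119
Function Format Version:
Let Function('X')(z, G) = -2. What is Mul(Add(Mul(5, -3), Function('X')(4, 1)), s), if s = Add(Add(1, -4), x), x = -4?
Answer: 119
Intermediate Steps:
s = -7 (s = Add(Add(1, -4), -4) = Add(-3, -4) = -7)
Mul(Add(Mul(5, -3), Function('X')(4, 1)), s) = Mul(Add(Mul(5, -3), -2), -7) = Mul(Add(-15, -2), -7) = Mul(-17, -7) = 119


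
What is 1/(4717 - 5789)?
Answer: -1/1072 ≈ -0.00093284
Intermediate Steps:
1/(4717 - 5789) = 1/(-1072) = -1/1072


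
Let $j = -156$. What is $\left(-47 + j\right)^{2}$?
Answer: $41209$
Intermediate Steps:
$\left(-47 + j\right)^{2} = \left(-47 - 156\right)^{2} = \left(-203\right)^{2} = 41209$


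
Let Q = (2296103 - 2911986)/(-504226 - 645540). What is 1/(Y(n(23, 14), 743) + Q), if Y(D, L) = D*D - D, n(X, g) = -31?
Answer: 1149766/1141183755 ≈ 0.0010075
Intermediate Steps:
Y(D, L) = D² - D
Q = 615883/1149766 (Q = -615883/(-1149766) = -615883*(-1/1149766) = 615883/1149766 ≈ 0.53566)
1/(Y(n(23, 14), 743) + Q) = 1/(-31*(-1 - 31) + 615883/1149766) = 1/(-31*(-32) + 615883/1149766) = 1/(992 + 615883/1149766) = 1/(1141183755/1149766) = 1149766/1141183755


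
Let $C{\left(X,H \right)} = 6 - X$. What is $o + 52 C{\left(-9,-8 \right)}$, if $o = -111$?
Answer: $669$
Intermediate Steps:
$o + 52 C{\left(-9,-8 \right)} = -111 + 52 \left(6 - -9\right) = -111 + 52 \left(6 + 9\right) = -111 + 52 \cdot 15 = -111 + 780 = 669$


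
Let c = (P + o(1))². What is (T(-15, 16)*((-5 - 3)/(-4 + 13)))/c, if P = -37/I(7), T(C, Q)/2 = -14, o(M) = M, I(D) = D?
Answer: 2744/2025 ≈ 1.3551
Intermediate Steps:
T(C, Q) = -28 (T(C, Q) = 2*(-14) = -28)
P = -37/7 ≈ -5.2857
c = 900/49 (c = (-37/7 + 1)² = (-30/7)² = 900/49 ≈ 18.367)
(T(-15, 16)*((-5 - 3)/(-4 + 13)))/c = (-28*(-5 - 3)/(-4 + 13))/(900/49) = -(-224)/9*(49/900) = -28*(-8/9)*(49/900) = (224/9)*(49/900) = 2744/2025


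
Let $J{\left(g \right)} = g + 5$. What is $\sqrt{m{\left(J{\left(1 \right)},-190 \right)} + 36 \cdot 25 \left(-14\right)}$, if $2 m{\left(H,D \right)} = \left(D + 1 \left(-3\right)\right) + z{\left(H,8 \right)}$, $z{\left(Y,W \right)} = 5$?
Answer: $i \sqrt{12694} \approx 112.67 i$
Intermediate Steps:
$J{\left(g \right)} = 5 + g$
$m{\left(H,D \right)} = 1 + \frac{D}{2}$ ($m{\left(H,D \right)} = \frac{\left(D + 1 \left(-3\right)\right) + 5}{2} = \frac{\left(D - 3\right) + 5}{2} = \frac{\left(-3 + D\right) + 5}{2} = \frac{2 + D}{2} = 1 + \frac{D}{2}$)
$\sqrt{m{\left(J{\left(1 \right)},-190 \right)} + 36 \cdot 25 \left(-14\right)} = \sqrt{\left(1 + \frac{1}{2} \left(-190\right)\right) + 36 \cdot 25 \left(-14\right)} = \sqrt{\left(1 - 95\right) + 900 \left(-14\right)} = \sqrt{-94 - 12600} = \sqrt{-12694} = i \sqrt{12694}$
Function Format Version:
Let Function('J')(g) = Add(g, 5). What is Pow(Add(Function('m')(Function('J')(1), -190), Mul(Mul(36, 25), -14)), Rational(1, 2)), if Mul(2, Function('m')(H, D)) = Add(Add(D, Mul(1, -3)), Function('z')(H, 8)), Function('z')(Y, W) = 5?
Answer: Mul(I, Pow(12694, Rational(1, 2))) ≈ Mul(112.67, I)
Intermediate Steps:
Function('J')(g) = Add(5, g)
Function('m')(H, D) = Add(1, Mul(Rational(1, 2), D)) (Function('m')(H, D) = Mul(Rational(1, 2), Add(Add(D, Mul(1, -3)), 5)) = Mul(Rational(1, 2), Add(Add(D, -3), 5)) = Mul(Rational(1, 2), Add(Add(-3, D), 5)) = Mul(Rational(1, 2), Add(2, D)) = Add(1, Mul(Rational(1, 2), D)))
Pow(Add(Function('m')(Function('J')(1), -190), Mul(Mul(36, 25), -14)), Rational(1, 2)) = Pow(Add(Add(1, Mul(Rational(1, 2), -190)), Mul(Mul(36, 25), -14)), Rational(1, 2)) = Pow(Add(Add(1, -95), Mul(900, -14)), Rational(1, 2)) = Pow(Add(-94, -12600), Rational(1, 2)) = Pow(-12694, Rational(1, 2)) = Mul(I, Pow(12694, Rational(1, 2)))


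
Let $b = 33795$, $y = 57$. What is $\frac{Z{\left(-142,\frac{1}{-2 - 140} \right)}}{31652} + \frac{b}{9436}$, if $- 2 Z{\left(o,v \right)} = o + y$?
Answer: $\frac{535040185}{149334136} \approx 3.5828$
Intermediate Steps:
$Z{\left(o,v \right)} = - \frac{57}{2} - \frac{o}{2}$ ($Z{\left(o,v \right)} = - \frac{o + 57}{2} = - \frac{57 + o}{2} = - \frac{57}{2} - \frac{o}{2}$)
$\frac{Z{\left(-142,\frac{1}{-2 - 140} \right)}}{31652} + \frac{b}{9436} = \frac{- \frac{57}{2} - -71}{31652} + \frac{33795}{9436} = \left(- \frac{57}{2} + 71\right) \frac{1}{31652} + 33795 \cdot \frac{1}{9436} = \frac{85}{2} \cdot \frac{1}{31652} + \frac{33795}{9436} = \frac{85}{63304} + \frac{33795}{9436} = \frac{535040185}{149334136}$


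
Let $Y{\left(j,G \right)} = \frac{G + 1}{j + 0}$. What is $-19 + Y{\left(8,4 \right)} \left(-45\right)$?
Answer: $- \frac{377}{8} \approx -47.125$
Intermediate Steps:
$Y{\left(j,G \right)} = \frac{1 + G}{j}$
$-19 + Y{\left(8,4 \right)} \left(-45\right) = -19 + \frac{1 + 4}{8} \left(-45\right) = -19 + \frac{1}{8} \cdot 5 \left(-45\right) = -19 + \frac{5}{8} \left(-45\right) = -19 - \frac{225}{8} = - \frac{377}{8}$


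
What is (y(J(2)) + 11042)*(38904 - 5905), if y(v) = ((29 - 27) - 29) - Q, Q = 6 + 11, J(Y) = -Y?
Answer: 362923002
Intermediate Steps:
Q = 17
y(v) = -44 (y(v) = ((29 - 27) - 29) - 1*17 = (2 - 29) - 17 = -27 - 17 = -44)
(y(J(2)) + 11042)*(38904 - 5905) = (-44 + 11042)*(38904 - 5905) = 10998*32999 = 362923002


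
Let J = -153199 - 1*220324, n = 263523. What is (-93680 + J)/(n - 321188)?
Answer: 467203/57665 ≈ 8.1020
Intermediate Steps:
J = -373523 (J = -153199 - 220324 = -373523)
(-93680 + J)/(n - 321188) = (-93680 - 373523)/(263523 - 321188) = -467203/(-57665) = -467203*(-1/57665) = 467203/57665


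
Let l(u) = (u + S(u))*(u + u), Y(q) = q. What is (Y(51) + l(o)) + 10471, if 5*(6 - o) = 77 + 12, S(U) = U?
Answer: 276974/25 ≈ 11079.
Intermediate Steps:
o = -59/5 (o = 6 - (77 + 12)/5 = 6 - 1/5*89 = 6 - 89/5 = -59/5 ≈ -11.800)
l(u) = 4*u**2 (l(u) = (u + u)*(u + u) = (2*u)*(2*u) = 4*u**2)
(Y(51) + l(o)) + 10471 = (51 + 4*(-59/5)**2) + 10471 = (51 + 4*(3481/25)) + 10471 = (51 + 13924/25) + 10471 = 15199/25 + 10471 = 276974/25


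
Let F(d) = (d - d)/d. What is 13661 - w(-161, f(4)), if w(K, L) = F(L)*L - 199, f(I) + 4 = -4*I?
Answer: 13860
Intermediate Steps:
F(d) = 0 (F(d) = 0/d = 0)
f(I) = -4 - 4*I
w(K, L) = -199 (w(K, L) = 0*L - 199 = 0 - 199 = -199)
13661 - w(-161, f(4)) = 13661 - 1*(-199) = 13661 + 199 = 13860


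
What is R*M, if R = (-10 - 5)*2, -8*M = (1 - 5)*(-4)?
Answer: 60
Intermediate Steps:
M = -2 (M = -(1 - 5)*(-4)/8 = -(-1)*(-4)/2 = -1/8*16 = -2)
R = -30 (R = -15*2 = -30)
R*M = -30*(-2) = 60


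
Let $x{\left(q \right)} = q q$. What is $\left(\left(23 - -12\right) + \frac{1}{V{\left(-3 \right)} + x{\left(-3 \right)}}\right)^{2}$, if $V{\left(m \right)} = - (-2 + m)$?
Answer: $\frac{241081}{196} \approx 1230.0$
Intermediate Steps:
$V{\left(m \right)} = 2 - m$
$x{\left(q \right)} = q^{2}$
$\left(\left(23 - -12\right) + \frac{1}{V{\left(-3 \right)} + x{\left(-3 \right)}}\right)^{2} = \left(\left(23 - -12\right) + \frac{1}{\left(2 - -3\right) + \left(-3\right)^{2}}\right)^{2} = \left(\left(23 + 12\right) + \frac{1}{\left(2 + 3\right) + 9}\right)^{2} = \left(35 + \frac{1}{5 + 9}\right)^{2} = \left(35 + \frac{1}{14}\right)^{2} = \left(\frac{491}{14}\right)^{2} = \frac{241081}{196}$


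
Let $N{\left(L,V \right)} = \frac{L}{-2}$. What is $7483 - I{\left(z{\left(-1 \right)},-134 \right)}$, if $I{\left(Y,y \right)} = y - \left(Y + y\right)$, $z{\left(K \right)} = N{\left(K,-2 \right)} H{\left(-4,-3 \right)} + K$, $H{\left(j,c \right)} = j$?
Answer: $7480$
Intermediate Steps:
$N{\left(L,V \right)} = - \frac{L}{2}$ ($N{\left(L,V \right)} = L \left(- \frac{1}{2}\right) = - \frac{L}{2}$)
$z{\left(K \right)} = 3 K$ ($z{\left(K \right)} = - \frac{K}{2} \left(-4\right) + K = 2 K + K = 3 K$)
$I{\left(Y,y \right)} = - Y$ ($I{\left(Y,y \right)} = y - \left(Y + y\right) = - Y$)
$7483 - I{\left(z{\left(-1 \right)},-134 \right)} = 7483 - - 3 \left(-1\right) = 7483 - \left(-1\right) \left(-3\right) = 7483 - 3 = 7480$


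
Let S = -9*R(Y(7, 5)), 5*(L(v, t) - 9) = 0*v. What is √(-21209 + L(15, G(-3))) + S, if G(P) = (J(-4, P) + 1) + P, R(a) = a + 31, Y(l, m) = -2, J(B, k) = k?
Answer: -261 + 20*I*√53 ≈ -261.0 + 145.6*I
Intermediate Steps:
R(a) = 31 + a
G(P) = 1 + 2*P (G(P) = (P + 1) + P = (1 + P) + P = 1 + 2*P)
L(v, t) = 9 (L(v, t) = 9 + (0*v)/5 = 9 + (⅕)*0 = 9 + 0 = 9)
S = -261 (S = -9*(31 - 2) = -9*29 = -261)
√(-21209 + L(15, G(-3))) + S = √(-21209 + 9) - 261 = √(-21200) - 261 = 20*I*√53 - 261 = -261 + 20*I*√53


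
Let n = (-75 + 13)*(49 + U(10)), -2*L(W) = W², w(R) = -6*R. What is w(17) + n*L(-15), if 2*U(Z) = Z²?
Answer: 690423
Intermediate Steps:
U(Z) = Z²/2
L(W) = -W²/2
n = -6138 (n = (-75 + 13)*(49 + (½)*10²) = -62*(49 + (½)*100) = -62*(49 + 50) = -62*99 = -6138)
w(17) + n*L(-15) = -6*17 - (-3069)*(-15)² = -102 - (-3069)*225 = -102 - 6138*(-225/2) = -102 + 690525 = 690423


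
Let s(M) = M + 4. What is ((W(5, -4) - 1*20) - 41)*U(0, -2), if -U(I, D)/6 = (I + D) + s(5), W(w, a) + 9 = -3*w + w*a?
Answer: 4410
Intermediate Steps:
s(M) = 4 + M
W(w, a) = -9 - 3*w + a*w (W(w, a) = -9 + (-3*w + w*a) = -9 + (-3*w + a*w) = -9 - 3*w + a*w)
U(I, D) = -54 - 6*D - 6*I (U(I, D) = -6*((I + D) + (4 + 5)) = -6*((D + I) + 9) = -6*(9 + D + I) = -54 - 6*D - 6*I)
((W(5, -4) - 1*20) - 41)*U(0, -2) = (((-9 - 3*5 - 4*5) - 1*20) - 41)*(-54 - 6*(-2) - 6*0) = (((-9 - 15 - 20) - 20) - 41)*(-54 + 12 + 0) = ((-44 - 20) - 41)*(-42) = (-64 - 41)*(-42) = -105*(-42) = 4410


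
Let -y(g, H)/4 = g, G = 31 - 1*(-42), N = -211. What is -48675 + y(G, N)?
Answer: -48967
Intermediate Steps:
G = 73 (G = 31 + 42 = 73)
y(g, H) = -4*g
-48675 + y(G, N) = -48675 - 4*73 = -48675 - 292 = -48967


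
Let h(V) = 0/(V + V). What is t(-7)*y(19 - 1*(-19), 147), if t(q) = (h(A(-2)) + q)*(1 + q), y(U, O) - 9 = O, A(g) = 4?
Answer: 6552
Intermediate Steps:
h(V) = 0 (h(V) = 0/((2*V)) = 0*(1/(2*V)) = 0)
y(U, O) = 9 + O
t(q) = q*(1 + q) (t(q) = (0 + q)*(1 + q) = q*(1 + q))
t(-7)*y(19 - 1*(-19), 147) = (-7*(1 - 7))*(9 + 147) = -7*(-6)*156 = 42*156 = 6552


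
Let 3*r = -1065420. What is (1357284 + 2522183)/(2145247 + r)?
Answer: 3879467/1790107 ≈ 2.1672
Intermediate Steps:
r = -355140 (r = (⅓)*(-1065420) = -355140)
(1357284 + 2522183)/(2145247 + r) = (1357284 + 2522183)/(2145247 - 355140) = 3879467/1790107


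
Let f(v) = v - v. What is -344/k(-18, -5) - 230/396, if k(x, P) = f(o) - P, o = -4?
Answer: -68687/990 ≈ -69.381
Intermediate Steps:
f(v) = 0
k(x, P) = -P (k(x, P) = 0 - P = -P)
-344/k(-18, -5) - 230/396 = -344/((-1*(-5))) - 230/396 = -344/5 - 230*1/396 = -344*1/5 - 115/198 = -344/5 - 115/198 = -68687/990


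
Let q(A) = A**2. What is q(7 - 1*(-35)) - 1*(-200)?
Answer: 1964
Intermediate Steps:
q(7 - 1*(-35)) - 1*(-200) = (7 - 1*(-35))**2 - 1*(-200) = (7 + 35)**2 + 200 = 42**2 + 200 = 1764 + 200 = 1964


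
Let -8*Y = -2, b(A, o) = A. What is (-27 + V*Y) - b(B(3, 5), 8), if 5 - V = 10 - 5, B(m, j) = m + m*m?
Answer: -39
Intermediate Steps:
B(m, j) = m + m²
V = 0 (V = 5 - (10 - 5) = 5 - 1*5 = 5 - 5 = 0)
Y = ¼ (Y = -⅛*(-2) = ¼ ≈ 0.25000)
(-27 + V*Y) - b(B(3, 5), 8) = (-27 + 0*(¼)) - 3*(1 + 3) = (-27 + 0) - 3*4 = -27 - 1*12 = -27 - 12 = -39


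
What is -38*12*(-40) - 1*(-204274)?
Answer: 222514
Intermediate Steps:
-38*12*(-40) - 1*(-204274) = -456*(-40) + 204274 = 18240 + 204274 = 222514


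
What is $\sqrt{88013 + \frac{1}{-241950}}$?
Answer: $\frac{\sqrt{206090545487622}}{48390} \approx 296.67$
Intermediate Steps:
$\sqrt{88013 + \frac{1}{-241950}} = \sqrt{88013 - \frac{1}{241950}} = \sqrt{\frac{21294745349}{241950}} = \frac{\sqrt{206090545487622}}{48390}$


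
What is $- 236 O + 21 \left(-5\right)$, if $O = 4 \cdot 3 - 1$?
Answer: $-2701$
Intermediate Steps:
$O = 11$ ($O = 12 - 1 = 11$)
$- 236 O + 21 \left(-5\right) = \left(-236\right) 11 + 21 \left(-5\right) = -2596 - 105 = -2701$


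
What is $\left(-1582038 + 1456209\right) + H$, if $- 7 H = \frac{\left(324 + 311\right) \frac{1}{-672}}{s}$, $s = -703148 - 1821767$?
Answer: $- \frac{298899243786655}{2375440032} \approx -1.2583 \cdot 10^{5}$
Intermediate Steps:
$s = -2524915$
$H = - \frac{127}{2375440032}$ ($H = - \frac{\frac{324 + 311}{-672} \frac{1}{-2524915}}{7} = - \frac{635 \left(- \frac{1}{672}\right) \left(- \frac{1}{2524915}\right)}{7} = - \frac{\left(- \frac{635}{672}\right) \left(- \frac{1}{2524915}\right)}{7} = \left(- \frac{1}{7}\right) \frac{127}{339348576} = - \frac{127}{2375440032} \approx -5.3464 \cdot 10^{-8}$)
$\left(-1582038 + 1456209\right) + H = \left(-1582038 + 1456209\right) - \frac{127}{2375440032} = -125829 - \frac{127}{2375440032} = - \frac{298899243786655}{2375440032}$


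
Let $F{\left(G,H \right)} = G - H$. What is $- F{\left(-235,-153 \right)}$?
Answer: $82$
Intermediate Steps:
$- F{\left(-235,-153 \right)} = - (-235 - -153) = - (-235 + 153) = \left(-1\right) \left(-82\right) = 82$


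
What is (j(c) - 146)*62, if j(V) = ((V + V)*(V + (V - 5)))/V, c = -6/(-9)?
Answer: -28520/3 ≈ -9506.7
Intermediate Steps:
c = 2/3 (c = -6*(-1/9) = 2/3 ≈ 0.66667)
j(V) = -10 + 4*V (j(V) = ((2*V)*(V + (-5 + V)))/V = ((2*V)*(-5 + 2*V))/V = (2*V*(-5 + 2*V))/V = -10 + 4*V)
(j(c) - 146)*62 = ((-10 + 4*(2/3)) - 146)*62 = ((-10 + 8/3) - 146)*62 = (-22/3 - 146)*62 = -460/3*62 = -28520/3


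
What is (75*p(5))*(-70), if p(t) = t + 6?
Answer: -57750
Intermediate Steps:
p(t) = 6 + t
(75*p(5))*(-70) = (75*(6 + 5))*(-70) = (75*11)*(-70) = 825*(-70) = -57750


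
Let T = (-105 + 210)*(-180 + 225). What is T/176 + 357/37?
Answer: 237657/6512 ≈ 36.495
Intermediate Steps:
T = 4725 (T = 105*45 = 4725)
T/176 + 357/37 = 4725/176 + 357/37 = 237657/6512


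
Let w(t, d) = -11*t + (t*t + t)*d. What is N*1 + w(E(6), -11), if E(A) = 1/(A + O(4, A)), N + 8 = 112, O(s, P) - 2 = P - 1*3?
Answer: 1121/11 ≈ 101.91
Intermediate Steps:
O(s, P) = -1 + P (O(s, P) = 2 + (P - 1*3) = 2 + (P - 3) = 2 + (-3 + P) = -1 + P)
N = 104 (N = -8 + 112 = 104)
E(A) = 1/(-1 + 2*A) (E(A) = 1/(A + (-1 + A)) = 1/(-1 + 2*A))
w(t, d) = -11*t + d*(t + t²) (w(t, d) = -11*t + (t² + t)*d = -11*t + (t + t²)*d = -11*t + d*(t + t²))
N*1 + w(E(6), -11) = 104*1 + (-11 - 11 - 11/(-1 + 2*6))/(-1 + 2*6) = 104 + (-11 - 11 - 11/(-1 + 12))/(-1 + 12) = 104 + (-11 - 11 - 11/11)/11 = 104 + (-11 - 11 - 11*1/11)/11 = 104 + (-11 - 11 - 1)/11 = 104 + (1/11)*(-23) = 104 - 23/11 = 1121/11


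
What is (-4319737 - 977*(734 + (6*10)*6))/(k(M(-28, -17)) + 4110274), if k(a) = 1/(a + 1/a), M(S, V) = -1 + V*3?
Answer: -14576095375/11118291118 ≈ -1.3110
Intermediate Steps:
M(S, V) = -1 + 3*V
(-4319737 - 977*(734 + (6*10)*6))/(k(M(-28, -17)) + 4110274) = (-4319737 - 977*(734 + (6*10)*6))/((-1 + 3*(-17))/(1 + (-1 + 3*(-17))²) + 4110274) = (-4319737 - 977*(734 + 60*6))/((-1 - 51)/(1 + (-1 - 51)²) + 4110274) = (-4319737 - 977*(734 + 360))/(-52/(1 + (-52)²) + 4110274) = (-4319737 - 977*1094)/(-52/(1 + 2704) + 4110274) = (-4319737 - 1068838)/(-52/2705 + 4110274) = -5388575/(-52*1/2705 + 4110274) = -5388575/(-52/2705 + 4110274) = -5388575/11118291118/2705 = -5388575*2705/11118291118 = -14576095375/11118291118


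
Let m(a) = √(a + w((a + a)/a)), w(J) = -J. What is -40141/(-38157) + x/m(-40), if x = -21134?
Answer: 40141/38157 + 10567*I*√42/21 ≈ 1.052 + 3261.0*I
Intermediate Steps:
m(a) = √(-2 + a) (m(a) = √(a - (a + a)/a) = √(a - 2*a/a) = √(a - 1*2) = √(a - 2) = √(-2 + a))
-40141/(-38157) + x/m(-40) = -40141/(-38157) - 21134/√(-2 - 40) = -40141*(-1/38157) - 21134*(-I*√42/42) = 40141/38157 - 21134*(-I*√42/42) = 40141/38157 - (-10567)*I*√42/21 = 40141/38157 + 10567*I*√42/21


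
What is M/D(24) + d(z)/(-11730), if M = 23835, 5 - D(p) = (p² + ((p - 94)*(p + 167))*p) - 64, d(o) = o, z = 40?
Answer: 2964107/41755281 ≈ 0.070988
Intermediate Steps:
D(p) = 69 - p² - p*(-94 + p)*(167 + p) (D(p) = 5 - ((p² + ((p - 94)*(p + 167))*p) - 64) = 5 - ((p² + ((-94 + p)*(167 + p))*p) - 64) = 5 - ((p² + p*(-94 + p)*(167 + p)) - 64) = 5 - (-64 + p² + p*(-94 + p)*(167 + p)) = 5 + (64 - p² - p*(-94 + p)*(167 + p)) = 69 - p² - p*(-94 + p)*(167 + p))
M/D(24) + d(z)/(-11730) = 23835/(69 - 1*24³ - 74*24² + 15698*24) + 40/(-11730) = 23835/(69 - 1*13824 - 74*576 + 376752) + 40*(-1/11730) = 23835/(69 - 13824 - 42624 + 376752) - 4/1173 = 23835/320373 - 4/1173 = 23835*(1/320373) - 4/1173 = 7945/106791 - 4/1173 = 2964107/41755281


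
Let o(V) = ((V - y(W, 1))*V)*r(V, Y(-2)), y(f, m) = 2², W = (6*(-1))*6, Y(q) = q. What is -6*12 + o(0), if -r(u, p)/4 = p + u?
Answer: -72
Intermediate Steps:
W = -36 (W = -6*6 = -36)
y(f, m) = 4
r(u, p) = -4*p - 4*u (r(u, p) = -4*(p + u) = -4*p - 4*u)
o(V) = V*(-4 + V)*(8 - 4*V) (o(V) = ((V - 1*4)*V)*(-4*(-2) - 4*V) = ((V - 4)*V)*(8 - 4*V) = ((-4 + V)*V)*(8 - 4*V) = (V*(-4 + V))*(8 - 4*V) = V*(-4 + V)*(8 - 4*V))
-6*12 + o(0) = -6*12 - 4*0*(-4 + 0)*(-2 + 0) = -72 - 4*0*(-4)*(-2) = -72 + 0 = -72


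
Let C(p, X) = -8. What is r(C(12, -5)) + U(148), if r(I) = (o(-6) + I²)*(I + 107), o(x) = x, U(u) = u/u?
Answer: 5743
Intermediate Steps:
U(u) = 1
r(I) = (-6 + I²)*(107 + I) (r(I) = (-6 + I²)*(I + 107) = (-6 + I²)*(107 + I))
r(C(12, -5)) + U(148) = (-642 + (-8)³ - 6*(-8) + 107*(-8)²) + 1 = (-642 - 512 + 48 + 107*64) + 1 = (-642 - 512 + 48 + 6848) + 1 = 5742 + 1 = 5743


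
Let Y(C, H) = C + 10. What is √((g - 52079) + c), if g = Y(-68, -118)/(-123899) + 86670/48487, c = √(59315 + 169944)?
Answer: √(-1879463763582806443162263 + 36089945868279400969*√229259)/6007490813 ≈ 227.15*I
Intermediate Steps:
c = √229259 ≈ 478.81
Y(C, H) = 10 + C
g = 10741138576/6007490813 (g = (10 - 68)/(-123899) + 86670/48487 = -58*(-1/123899) + 86670*(1/48487) = 58/123899 + 86670/48487 = 10741138576/6007490813 ≈ 1.7880)
√((g - 52079) + c) = √((10741138576/6007490813 - 52079) + √229259) = √(-312853372911651/6007490813 + √229259)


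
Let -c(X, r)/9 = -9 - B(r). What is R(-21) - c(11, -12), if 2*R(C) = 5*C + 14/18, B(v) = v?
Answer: -226/9 ≈ -25.111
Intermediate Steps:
c(X, r) = 81 + 9*r (c(X, r) = -9*(-9 - r) = 81 + 9*r)
R(C) = 7/18 + 5*C/2 (R(C) = (5*C + 14/18)/2 = (5*C + 14*(1/18))/2 = (5*C + 7/9)/2 = (7/9 + 5*C)/2 = 7/18 + 5*C/2)
R(-21) - c(11, -12) = (7/18 + (5/2)*(-21)) - (81 + 9*(-12)) = (7/18 - 105/2) - (81 - 108) = -469/9 - 1*(-27) = -469/9 + 27 = -226/9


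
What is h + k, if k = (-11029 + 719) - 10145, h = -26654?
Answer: -47109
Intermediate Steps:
k = -20455 (k = -10310 - 10145 = -20455)
h + k = -26654 - 20455 = -47109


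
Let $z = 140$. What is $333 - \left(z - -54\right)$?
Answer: $139$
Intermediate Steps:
$333 - \left(z - -54\right) = 333 - \left(140 - -54\right) = 333 - \left(140 + 54\right) = 333 - 194 = 139$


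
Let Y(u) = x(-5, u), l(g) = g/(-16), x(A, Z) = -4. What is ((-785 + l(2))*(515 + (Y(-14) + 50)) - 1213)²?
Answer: 12484526889025/64 ≈ 1.9507e+11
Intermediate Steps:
l(g) = -g/16 (l(g) = g*(-1/16) = -g/16)
Y(u) = -4
((-785 + l(2))*(515 + (Y(-14) + 50)) - 1213)² = ((-785 - 1/16*2)*(515 + (-4 + 50)) - 1213)² = ((-785 - ⅛)*(515 + 46) - 1213)² = (-6281/8*561 - 1213)² = (-3523641/8 - 1213)² = (-3533345/8)² = 12484526889025/64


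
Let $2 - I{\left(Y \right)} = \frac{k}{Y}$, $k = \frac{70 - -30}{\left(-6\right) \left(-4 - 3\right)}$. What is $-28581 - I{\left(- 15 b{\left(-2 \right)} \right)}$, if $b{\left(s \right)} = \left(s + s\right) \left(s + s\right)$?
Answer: $- \frac{14405837}{504} \approx -28583.0$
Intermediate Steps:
$k = \frac{50}{21}$ ($k = \frac{70 + 30}{\left(-6\right) \left(-7\right)} = \frac{100}{42} = 100 \cdot \frac{1}{42} = \frac{50}{21} \approx 2.381$)
$b{\left(s \right)} = 4 s^{2}$ ($b{\left(s \right)} = 2 s 2 s = 4 s^{2}$)
$I{\left(Y \right)} = 2 - \frac{50}{21 Y}$
$-28581 - I{\left(- 15 b{\left(-2 \right)} \right)} = -28581 - \left(2 - \frac{50}{21 \left(- 15 \cdot 4 \left(-2\right)^{2}\right)}\right) = -28581 - \left(2 - \frac{50}{21 \left(- 15 \cdot 4 \cdot 4\right)}\right) = -28581 - \left(2 - \frac{50}{21 \left(\left(-15\right) 16\right)}\right) = -28581 - \left(2 - \frac{50}{21 \left(-240\right)}\right) = -28581 - \left(2 - - \frac{5}{504}\right) = -28581 - \left(2 + \frac{5}{504}\right) = -28581 - \frac{1013}{504} = - \frac{14405837}{504}$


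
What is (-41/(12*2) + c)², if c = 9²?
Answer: 3621409/576 ≈ 6287.2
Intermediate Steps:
c = 81
(-41/(12*2) + c)² = (-41/(12*2) + 81)² = (-41/24 + 81)² = (1903/24)² = 3621409/576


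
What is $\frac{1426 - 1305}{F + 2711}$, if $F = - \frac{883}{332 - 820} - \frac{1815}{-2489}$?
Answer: $\frac{146970472}{3295950859} \approx 0.044591$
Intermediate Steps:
$F = \frac{3083507}{1214632}$ ($F = - \frac{883}{-488} - - \frac{1815}{2489} = \left(-883\right) \left(- \frac{1}{488}\right) + \frac{1815}{2489} = \frac{883}{488} + \frac{1815}{2489} = \frac{3083507}{1214632} \approx 2.5386$)
$\frac{1426 - 1305}{F + 2711} = \frac{1426 - 1305}{\frac{3083507}{1214632} + 2711} = \frac{121}{\frac{3295950859}{1214632}} = 121 \cdot \frac{1214632}{3295950859} = \frac{146970472}{3295950859}$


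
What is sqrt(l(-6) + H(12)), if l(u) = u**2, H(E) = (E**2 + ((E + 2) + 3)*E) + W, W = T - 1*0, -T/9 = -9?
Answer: sqrt(465) ≈ 21.564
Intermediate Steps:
T = 81 (T = -9*(-9) = 81)
W = 81 (W = 81 - 1*0 = 81 + 0 = 81)
H(E) = 81 + E**2 + E*(5 + E) (H(E) = (E**2 + ((E + 2) + 3)*E) + 81 = (E**2 + ((2 + E) + 3)*E) + 81 = (E**2 + (5 + E)*E) + 81 = (E**2 + E*(5 + E)) + 81 = 81 + E**2 + E*(5 + E))
sqrt(l(-6) + H(12)) = sqrt((-6)**2 + (81 + 2*12**2 + 5*12)) = sqrt(36 + (81 + 2*144 + 60)) = sqrt(36 + (81 + 288 + 60)) = sqrt(36 + 429) = sqrt(465)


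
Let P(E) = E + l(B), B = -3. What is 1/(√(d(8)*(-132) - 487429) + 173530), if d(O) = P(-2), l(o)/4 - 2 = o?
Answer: 173530/30113147537 - I*√486637/30113147537 ≈ 5.7626e-6 - 2.3166e-8*I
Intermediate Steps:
l(o) = 8 + 4*o
P(E) = -4 + E (P(E) = E + (8 + 4*(-3)) = E + (8 - 12) = E - 4 = -4 + E)
d(O) = -6 (d(O) = -4 - 2 = -6)
1/(√(d(8)*(-132) - 487429) + 173530) = 1/(√(-6*(-132) - 487429) + 173530) = 1/(√(792 - 487429) + 173530) = 1/(√(-486637) + 173530) = 1/(I*√486637 + 173530) = 1/(173530 + I*√486637)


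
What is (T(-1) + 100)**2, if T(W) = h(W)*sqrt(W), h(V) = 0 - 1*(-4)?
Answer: 9984 + 800*I ≈ 9984.0 + 800.0*I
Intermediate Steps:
h(V) = 4 (h(V) = 0 + 4 = 4)
T(W) = 4*sqrt(W)
(T(-1) + 100)**2 = (4*sqrt(-1) + 100)**2 = (4*I + 100)**2 = (100 + 4*I)**2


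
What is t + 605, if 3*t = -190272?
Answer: -62819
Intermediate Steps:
t = -63424 (t = (1/3)*(-190272) = -63424)
t + 605 = -63424 + 605 = -62819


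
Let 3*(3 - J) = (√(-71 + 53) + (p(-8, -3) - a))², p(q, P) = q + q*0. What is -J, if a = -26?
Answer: 99 + 36*I*√2 ≈ 99.0 + 50.912*I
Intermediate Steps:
p(q, P) = q (p(q, P) = q + 0 = q)
J = 3 - (18 + 3*I*√2)²/3 (J = 3 - (√(-71 + 53) + (-8 - 1*(-26)))²/3 = 3 - (√(-18) + (-8 + 26))²/3 = 3 - (3*I*√2 + 18)²/3 = 3 - (18 + 3*I*√2)²/3 ≈ -99.0 - 50.912*I)
-J = -(-99 - 36*I*√2) = 99 + 36*I*√2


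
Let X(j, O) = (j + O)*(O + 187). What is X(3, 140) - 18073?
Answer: 28688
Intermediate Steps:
X(j, O) = (187 + O)*(O + j) (X(j, O) = (O + j)*(187 + O) = (187 + O)*(O + j))
X(3, 140) - 18073 = (140² + 187*140 + 187*3 + 140*3) - 18073 = (19600 + 26180 + 561 + 420) - 18073 = 46761 - 18073 = 28688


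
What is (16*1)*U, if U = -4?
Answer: -64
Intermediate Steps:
(16*1)*U = (16*1)*(-4) = 16*(-4) = -64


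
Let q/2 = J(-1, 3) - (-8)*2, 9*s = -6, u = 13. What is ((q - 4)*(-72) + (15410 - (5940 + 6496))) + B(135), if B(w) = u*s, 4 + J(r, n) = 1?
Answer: 4144/3 ≈ 1381.3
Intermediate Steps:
s = -2/3 (s = (1/9)*(-6) = -2/3 ≈ -0.66667)
J(r, n) = -3 (J(r, n) = -4 + 1 = -3)
B(w) = -26/3 (B(w) = 13*(-2/3) = -26/3)
q = 26 (q = 2*(-3 - (-8)*2) = 2*(-3 - 1*(-16)) = 2*(-3 + 16) = 2*13 = 26)
((q - 4)*(-72) + (15410 - (5940 + 6496))) + B(135) = ((26 - 4)*(-72) + (15410 - (5940 + 6496))) - 26/3 = (22*(-72) + (15410 - 1*12436)) - 26/3 = (-1584 + (15410 - 12436)) - 26/3 = (-1584 + 2974) - 26/3 = 1390 - 26/3 = 4144/3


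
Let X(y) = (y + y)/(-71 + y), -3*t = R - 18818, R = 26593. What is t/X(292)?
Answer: -1718275/1752 ≈ -980.75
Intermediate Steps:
t = -7775/3 (t = -(26593 - 18818)/3 = -⅓*7775 = -7775/3 ≈ -2591.7)
X(y) = 2*y/(-71 + y) (X(y) = (2*y)/(-71 + y) = 2*y/(-71 + y))
t/X(292) = -7775/(3*(2*292/(-71 + 292))) = -7775/(3*(2*292/221)) = -7775/(3*(2*292*(1/221))) = -7775/(3*584/221) = -7775/3*221/584 = -1718275/1752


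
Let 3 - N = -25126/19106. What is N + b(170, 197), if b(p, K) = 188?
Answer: 1837186/9553 ≈ 192.32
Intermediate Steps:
N = 41222/9553 (N = 3 - (-25126)/19106 = 3 - 1*(-12563/9553) = 3 + 12563/9553 = 41222/9553 ≈ 4.3151)
N + b(170, 197) = 41222/9553 + 188 = 1837186/9553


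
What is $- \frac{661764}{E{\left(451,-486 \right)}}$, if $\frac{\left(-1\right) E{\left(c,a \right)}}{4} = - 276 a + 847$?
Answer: $\frac{165441}{134983} \approx 1.2256$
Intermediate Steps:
$E{\left(c,a \right)} = -3388 + 1104 a$ ($E{\left(c,a \right)} = - 4 \left(- 276 a + 847\right) = - 4 \left(847 - 276 a\right) = -3388 + 1104 a$)
$- \frac{661764}{E{\left(451,-486 \right)}} = - \frac{661764}{-3388 + 1104 \left(-486\right)} = - \frac{661764}{-3388 - 536544} = - \frac{661764}{-539932} = \left(-661764\right) \left(- \frac{1}{539932}\right) = \frac{165441}{134983}$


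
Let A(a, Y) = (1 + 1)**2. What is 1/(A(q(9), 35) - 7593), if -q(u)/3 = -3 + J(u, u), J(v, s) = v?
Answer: -1/7589 ≈ -0.00013177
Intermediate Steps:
q(u) = 9 - 3*u (q(u) = -3*(-3 + u) = 9 - 3*u)
A(a, Y) = 4 (A(a, Y) = 2**2 = 4)
1/(A(q(9), 35) - 7593) = 1/(4 - 7593) = 1/(-7589) = -1/7589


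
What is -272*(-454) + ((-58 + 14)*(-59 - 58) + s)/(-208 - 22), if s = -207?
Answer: 28397299/230 ≈ 1.2347e+5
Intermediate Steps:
-272*(-454) + ((-58 + 14)*(-59 - 58) + s)/(-208 - 22) = -272*(-454) + ((-58 + 14)*(-59 - 58) - 207)/(-208 - 22) = 123488 + (-44*(-117) - 207)/(-230) = 123488 + (5148 - 207)*(-1/230) = 123488 + 4941*(-1/230) = 123488 - 4941/230 = 28397299/230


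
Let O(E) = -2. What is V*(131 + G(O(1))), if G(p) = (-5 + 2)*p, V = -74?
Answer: -10138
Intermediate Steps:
G(p) = -3*p
V*(131 + G(O(1))) = -74*(131 - 3*(-2)) = -74*(131 + 6) = -74*137 = -10138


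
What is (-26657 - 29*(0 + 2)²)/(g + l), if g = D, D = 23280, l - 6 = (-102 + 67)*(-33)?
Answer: -26773/24441 ≈ -1.0954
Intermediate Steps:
l = 1161 (l = 6 + (-102 + 67)*(-33) = 6 - 35*(-33) = 6 + 1155 = 1161)
g = 23280
(-26657 - 29*(0 + 2)²)/(g + l) = (-26657 - 29*(0 + 2)²)/(23280 + 1161) = (-26657 - 29*2²)/24441 = (-26657 - 29*4)*(1/24441) = (-26657 - 116)*(1/24441) = -26773*1/24441 = -26773/24441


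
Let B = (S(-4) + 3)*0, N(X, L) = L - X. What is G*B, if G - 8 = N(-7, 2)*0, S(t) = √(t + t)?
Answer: 0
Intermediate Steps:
S(t) = √2*√t (S(t) = √(2*t) = √2*√t)
G = 8 (G = 8 + (2 - 1*(-7))*0 = 8 + (2 + 7)*0 = 8 + 9*0 = 8 + 0 = 8)
B = 0 (B = (√2*√(-4) + 3)*0 = (√2*(2*I) + 3)*0 = (2*I*√2 + 3)*0 = (3 + 2*I*√2)*0 = 0)
G*B = 8*0 = 0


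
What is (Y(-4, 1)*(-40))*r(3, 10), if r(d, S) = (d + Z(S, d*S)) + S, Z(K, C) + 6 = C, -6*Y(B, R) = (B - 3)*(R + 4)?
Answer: -25900/3 ≈ -8633.3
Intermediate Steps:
Y(B, R) = -(-3 + B)*(4 + R)/6 (Y(B, R) = -(B - 3)*(R + 4)/6 = -(-3 + B)*(4 + R)/6)
Z(K, C) = -6 + C
r(d, S) = -6 + S + d + S*d (r(d, S) = (d + (-6 + d*S)) + S = (d + (-6 + S*d)) + S = (-6 + d + S*d) + S = -6 + S + d + S*d)
(Y(-4, 1)*(-40))*r(3, 10) = ((2 + (½)*1 - ⅔*(-4) - ⅙*(-4)*1)*(-40))*(-6 + 10 + 3 + 10*3) = ((2 + ½ + 8/3 + ⅔)*(-40))*(-6 + 10 + 3 + 30) = ((35/6)*(-40))*37 = -700/3*37 = -25900/3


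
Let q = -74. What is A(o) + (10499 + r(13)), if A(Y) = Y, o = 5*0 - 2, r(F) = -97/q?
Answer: 776875/74 ≈ 10498.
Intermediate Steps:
r(F) = 97/74 (r(F) = -97/(-74) = -97*(-1/74) = 97/74)
o = -2 (o = 0 - 2 = -2)
A(o) + (10499 + r(13)) = -2 + (10499 + 97/74) = -2 + 777023/74 = 776875/74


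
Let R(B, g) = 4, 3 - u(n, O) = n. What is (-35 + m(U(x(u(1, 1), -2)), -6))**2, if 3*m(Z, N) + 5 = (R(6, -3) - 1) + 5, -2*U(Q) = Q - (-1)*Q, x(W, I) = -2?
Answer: 1156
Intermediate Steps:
u(n, O) = 3 - n
U(Q) = -Q (U(Q) = -(Q - (-1)*Q)/2 = -(Q + Q)/2 = -Q)
m(Z, N) = 1 (m(Z, N) = -5/3 + ((4 - 1) + 5)/3 = -5/3 + (3 + 5)/3 = -5/3 + (1/3)*8 = -5/3 + 8/3 = 1)
(-35 + m(U(x(u(1, 1), -2)), -6))**2 = (-35 + 1)**2 = (-34)**2 = 1156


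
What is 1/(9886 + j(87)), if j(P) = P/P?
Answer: 1/9887 ≈ 0.00010114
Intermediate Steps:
j(P) = 1
1/(9886 + j(87)) = 1/(9886 + 1) = 1/9887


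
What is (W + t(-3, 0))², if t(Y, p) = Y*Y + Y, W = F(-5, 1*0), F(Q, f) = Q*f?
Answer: 36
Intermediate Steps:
W = 0 (W = -5*0 = 0)
t(Y, p) = Y + Y² (t(Y, p) = Y² + Y = Y + Y²)
(W + t(-3, 0))² = (0 - 3*(1 - 3))² = (0 - 3*(-2))² = (0 + 6)² = 6² = 36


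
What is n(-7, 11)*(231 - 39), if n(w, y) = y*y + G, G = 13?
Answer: 25728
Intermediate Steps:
n(w, y) = 13 + y² (n(w, y) = y*y + 13 = y² + 13 = 13 + y²)
n(-7, 11)*(231 - 39) = (13 + 11²)*(231 - 39) = (13 + 121)*192 = 134*192 = 25728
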